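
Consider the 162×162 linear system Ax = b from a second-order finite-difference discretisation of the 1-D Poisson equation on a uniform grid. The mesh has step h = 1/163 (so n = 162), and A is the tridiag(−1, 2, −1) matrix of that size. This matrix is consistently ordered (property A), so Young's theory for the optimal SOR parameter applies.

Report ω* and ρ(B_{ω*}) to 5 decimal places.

ω* = 1.96218, ρ_SOR = 0.96218

B_J for the 162×162 system has eigenvalues cos(kπ/163); ρ_J = cos(π/163) = 0.99981.
1 − cos²(π/163) = sin²(π/163) ⇒ √(1−ρ_J²) = sin(π/163) = 0.019272.
Young: ω* = 2/(1+√(1−ρ_J²)) = 2/(1+0.019272) = 2/1.019272 = 1.96218.
Hence ρ(B_{ω*}) = 1.96218 − 1 = 0.96218.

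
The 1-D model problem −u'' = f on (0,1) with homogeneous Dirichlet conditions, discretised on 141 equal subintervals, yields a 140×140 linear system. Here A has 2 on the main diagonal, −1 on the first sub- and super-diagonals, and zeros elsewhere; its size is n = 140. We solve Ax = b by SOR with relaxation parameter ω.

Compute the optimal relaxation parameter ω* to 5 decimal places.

[ρ_J] n=140: ρ(B_J) = cos(π/(n+1)) = cos(π/141) = 0.99975.
√(1 − cos²(π/141)) = sin(π/141) ≈ 0.022279.
ω* = 2/(1 + 0.022279) = 2/1.022279 = 1.95641.
[ρ_SOR] ω* − 1 = 0.95641.

ω* = 1.95641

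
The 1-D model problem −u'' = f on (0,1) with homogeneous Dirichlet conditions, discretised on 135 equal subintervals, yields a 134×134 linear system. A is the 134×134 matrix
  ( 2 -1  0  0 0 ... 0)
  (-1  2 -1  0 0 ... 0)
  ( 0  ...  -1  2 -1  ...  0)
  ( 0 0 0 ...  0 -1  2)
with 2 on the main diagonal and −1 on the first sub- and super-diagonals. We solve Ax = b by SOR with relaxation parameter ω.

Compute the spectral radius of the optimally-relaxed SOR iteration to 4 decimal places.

spectrum of D⁻¹(L+U) = {cos(kπ/135) : 1≤k≤134}; ρ_J = cos(π/135) = 0.9997.
√(1 − cos²(π/135)) = sin(π/135) ≈ 0.02327.
Young: ω* = 2/(1+√(1−ρ_J²)) = 2/(1+0.02327) = 2/1.02327 = 1.9545.
[ρ_SOR] ω* − 1 = 0.9545.

ρ_SOR = 0.9545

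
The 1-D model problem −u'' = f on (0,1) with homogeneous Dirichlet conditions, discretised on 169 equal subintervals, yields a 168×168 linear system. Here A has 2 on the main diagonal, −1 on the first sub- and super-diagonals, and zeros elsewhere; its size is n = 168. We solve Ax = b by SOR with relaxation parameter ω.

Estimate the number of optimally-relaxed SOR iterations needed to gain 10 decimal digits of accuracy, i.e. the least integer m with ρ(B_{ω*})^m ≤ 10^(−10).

spectrum of D⁻¹(L+U) = {cos(kπ/169) : 1≤k≤168}; ρ_J = cos(π/169) = 0.9998272.
√(1 − cos²(π/169)) = sin(π/169) ≈ 0.0185882.
Young: ω* = 2/(1+√(1−ρ_J²)) = 2/(1+0.0185882) = 2/1.0185882 = 1.9635020.
and ρ(B_{ω*}) = 1.9635020 − 1 = 0.9635020.
For 10 digits: m = 10·ln10 / (−ln 0.9635020) = 23.0259/0.0371807 = 619.297; round up → m = 620.

m = 620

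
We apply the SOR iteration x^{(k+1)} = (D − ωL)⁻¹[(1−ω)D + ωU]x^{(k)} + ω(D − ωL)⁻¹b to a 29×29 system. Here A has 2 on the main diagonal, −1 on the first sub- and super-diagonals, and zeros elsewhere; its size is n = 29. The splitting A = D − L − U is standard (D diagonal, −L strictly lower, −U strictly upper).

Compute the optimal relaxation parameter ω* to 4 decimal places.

ω* = 1.8107

n=29: λ(B_J) = 1 − λ(A)/2 = cos(kπ/30); k=1 gives ρ_J = 0.9945.
1 − cos²(π/30) = sin²(π/30) ⇒ √(1−ρ_J²) = sin(π/30) = 0.10453.
ω* = 2 / (1 + 0.10453) = 2 / 1.10453 ≈ 1.8107.
ρ_SOR = ω* − 1 = 1.8107 − 1 = 0.8107.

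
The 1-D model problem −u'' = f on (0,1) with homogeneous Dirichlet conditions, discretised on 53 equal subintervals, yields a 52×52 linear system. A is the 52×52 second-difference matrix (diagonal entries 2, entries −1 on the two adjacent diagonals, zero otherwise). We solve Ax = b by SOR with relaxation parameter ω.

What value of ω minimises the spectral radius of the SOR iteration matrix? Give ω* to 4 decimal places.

ω* = 1.8881

B_J for the 52×52 system has eigenvalues cos(kπ/53); ρ_J = cos(π/53) = 0.9982.
1 − cos²(π/53) = sin²(π/53) ⇒ √(1−ρ_J²) = sin(π/53) = 0.05924.
Then 2/(1+√(1−ρ_J²)) = 2/(1+0.05924); ω* = 2/1.05924 = 1.8881.
[ρ_SOR] ω* − 1 = 0.8881.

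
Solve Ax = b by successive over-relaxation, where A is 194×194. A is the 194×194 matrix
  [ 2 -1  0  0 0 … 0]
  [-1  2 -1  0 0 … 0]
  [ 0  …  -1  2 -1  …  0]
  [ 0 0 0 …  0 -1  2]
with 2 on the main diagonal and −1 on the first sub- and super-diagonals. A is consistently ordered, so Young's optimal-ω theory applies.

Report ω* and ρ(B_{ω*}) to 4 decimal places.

ω* = 1.9683, ρ_SOR = 0.9683

With n=194, ρ(Jacobi) = cos(π/195) = 0.9999.
root = sin(π/195) = 0.01611  (since 1−cos² = sin²).
ω* = 2/(1 + 0.01611) = 2/1.01611 = 1.9683.
[ρ_SOR] ω* − 1 = 0.9683.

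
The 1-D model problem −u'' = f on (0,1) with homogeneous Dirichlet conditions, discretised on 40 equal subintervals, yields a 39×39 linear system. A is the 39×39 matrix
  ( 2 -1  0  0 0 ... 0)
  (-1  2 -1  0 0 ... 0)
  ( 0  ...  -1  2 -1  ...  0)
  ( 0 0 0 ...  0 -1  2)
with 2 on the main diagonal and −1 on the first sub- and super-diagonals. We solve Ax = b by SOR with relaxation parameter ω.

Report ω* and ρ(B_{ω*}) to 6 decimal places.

B_J for the 39×39 system has eigenvalues cos(kπ/40); ρ_J = cos(π/40) = 0.996917.
root = sin(π/40) = 0.0784591  (since 1−cos² = sin²).
Then 2/(1+√(1−ρ_J²)) = 2/(1+0.0784591); ω* = 2/1.0784591 = 1.854498.
Hence ρ(B_{ω*}) = 1.854498 − 1 = 0.854498.

ω* = 1.854498, ρ_SOR = 0.854498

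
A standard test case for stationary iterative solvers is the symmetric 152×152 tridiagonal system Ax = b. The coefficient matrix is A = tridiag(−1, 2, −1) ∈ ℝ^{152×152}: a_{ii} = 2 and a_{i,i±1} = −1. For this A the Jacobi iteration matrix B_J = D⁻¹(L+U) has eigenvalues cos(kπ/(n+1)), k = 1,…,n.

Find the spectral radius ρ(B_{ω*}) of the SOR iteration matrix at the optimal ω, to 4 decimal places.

ρ_SOR = 0.9598

With n=152, ρ(Jacobi) = cos(π/153) = 0.9998.
√(1 − cos²(π/153)) = sin(π/153) ≈ 0.02053.
ω* = 2 / (1 + 0.02053) = 2 / 1.02053 ≈ 1.9598.
ρ_SOR = ω* − 1 = 1.9598 − 1 = 0.9598.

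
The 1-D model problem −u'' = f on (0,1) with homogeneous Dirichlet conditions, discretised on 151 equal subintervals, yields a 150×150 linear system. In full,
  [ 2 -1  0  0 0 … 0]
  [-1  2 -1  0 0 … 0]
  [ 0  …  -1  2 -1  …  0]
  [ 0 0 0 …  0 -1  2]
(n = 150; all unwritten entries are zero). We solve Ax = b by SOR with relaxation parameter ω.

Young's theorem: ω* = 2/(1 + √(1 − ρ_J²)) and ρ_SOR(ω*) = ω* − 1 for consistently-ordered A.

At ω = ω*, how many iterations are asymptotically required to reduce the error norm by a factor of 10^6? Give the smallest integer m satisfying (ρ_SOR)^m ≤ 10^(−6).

n=150: λ(B_J) = 1 − λ(A)/2 = cos(kπ/151); k=1 gives ρ_J = 0.9997836.
√(1−ρ_J²) = |sin(π/151)| = 0.0208037
ω* = 2/(1 + 0.0208037) = 2/1.0208037 = 1.9592405.
ρ_SOR = ω* − 1 = 1.9592405 − 1 = 0.9592405.
6·ln10 = 13.8155; −ln(0.9592405) = 0.0416135; m = ⌈13.8155/0.0416135⌉ = ⌈331.996⌉ = 332.

m = 332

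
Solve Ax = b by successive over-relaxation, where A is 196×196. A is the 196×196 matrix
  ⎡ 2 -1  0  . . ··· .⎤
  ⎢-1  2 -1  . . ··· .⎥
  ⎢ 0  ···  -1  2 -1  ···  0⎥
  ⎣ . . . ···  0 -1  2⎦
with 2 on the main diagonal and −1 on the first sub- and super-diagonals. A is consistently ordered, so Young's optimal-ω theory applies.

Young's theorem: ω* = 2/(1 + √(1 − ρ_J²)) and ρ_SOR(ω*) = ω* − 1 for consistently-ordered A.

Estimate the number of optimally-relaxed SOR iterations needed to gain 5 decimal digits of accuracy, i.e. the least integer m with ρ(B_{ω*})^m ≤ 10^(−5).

n=196: λ(B_J) = 1 − λ(A)/2 = cos(kπ/197); k=1 gives ρ_J = 0.9998728.
root = sin(π/197) = 0.0159465  (since 1−cos² = sin²).
[ω*] 2 ÷ (1 + 0.0159465) = 2 ÷ 1.0159465 = 1.9686076.
ρ(B_{ω*}) = ω*−1 = 0.9686076
For 5 digits: m = 5·ln10 / (−ln 0.9686076) = 11.5129/0.0318957 = 360.955; round up → m = 361.

m = 361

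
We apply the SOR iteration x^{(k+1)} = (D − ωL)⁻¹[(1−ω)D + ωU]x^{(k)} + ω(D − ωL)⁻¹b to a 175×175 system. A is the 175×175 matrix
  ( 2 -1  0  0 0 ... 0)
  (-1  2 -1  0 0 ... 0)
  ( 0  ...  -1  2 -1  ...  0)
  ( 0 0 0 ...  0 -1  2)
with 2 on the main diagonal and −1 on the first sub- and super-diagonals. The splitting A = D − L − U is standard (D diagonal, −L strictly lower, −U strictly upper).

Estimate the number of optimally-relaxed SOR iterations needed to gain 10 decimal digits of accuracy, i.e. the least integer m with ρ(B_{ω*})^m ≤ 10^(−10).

ρ_J = max_k |cos(kπ/176)| = cos(π/176) = 0.9998407
√(1 − cos²(π/176)) = sin(π/176) ≈ 0.0178490.
Then 2/(1+√(1−ρ_J²)) = 2/(1+0.0178490); ω* = 2/1.0178490 = 1.9649280.
[ρ_SOR] ω* − 1 = 0.9649280.
10·ln10 = 23.0259; −ln(0.9649280) = 0.0357018; m = ⌈23.0259/0.0357018⌉ = ⌈644.951⌉ = 645.

m = 645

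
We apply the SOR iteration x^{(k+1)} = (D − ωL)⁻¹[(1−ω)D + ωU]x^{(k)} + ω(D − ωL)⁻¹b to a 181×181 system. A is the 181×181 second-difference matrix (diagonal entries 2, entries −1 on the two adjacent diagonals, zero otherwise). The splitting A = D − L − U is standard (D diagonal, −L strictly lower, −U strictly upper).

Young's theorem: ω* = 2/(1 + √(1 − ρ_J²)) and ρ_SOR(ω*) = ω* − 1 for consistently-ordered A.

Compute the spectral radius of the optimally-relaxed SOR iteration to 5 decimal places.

[ρ_J] n=181: ρ(B_J) = cos(π/(n+1)) = cos(π/182) = 0.99985.
1 − cos²(π/182) = sin²(π/182) ⇒ √(1−ρ_J²) = sin(π/182) = 0.017261.
ω* = 2/(1 + 0.017261) = 2/1.017261 = 1.96606.
At ω = 1.96606 every |λ(B_ω)| = ω−1, so ρ_SOR = 0.96606.

ρ_SOR = 0.96606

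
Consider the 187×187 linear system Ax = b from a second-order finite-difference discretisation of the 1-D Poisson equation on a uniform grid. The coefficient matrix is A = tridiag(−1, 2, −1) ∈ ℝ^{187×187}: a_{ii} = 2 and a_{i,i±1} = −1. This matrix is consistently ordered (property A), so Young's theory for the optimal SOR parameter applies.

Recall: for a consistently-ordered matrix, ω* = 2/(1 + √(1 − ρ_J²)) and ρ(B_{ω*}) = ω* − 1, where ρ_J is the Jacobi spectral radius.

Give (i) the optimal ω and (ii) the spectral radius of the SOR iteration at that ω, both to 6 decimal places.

n=187: λ(B_J) = 1 − λ(A)/2 = cos(kπ/188); k=1 gives ρ_J = 0.999860.
√(1−ρ_J²) = |sin(π/188)| = 0.0167098
Young: ω* = 2/(1+√(1−ρ_J²)) = 2/(1+0.0167098) = 2/1.0167098 = 1.967130.
At ω = 1.967130 every |λ(B_ω)| = ω−1, so ρ_SOR = 0.967130.

ω* = 1.967130, ρ_SOR = 0.967130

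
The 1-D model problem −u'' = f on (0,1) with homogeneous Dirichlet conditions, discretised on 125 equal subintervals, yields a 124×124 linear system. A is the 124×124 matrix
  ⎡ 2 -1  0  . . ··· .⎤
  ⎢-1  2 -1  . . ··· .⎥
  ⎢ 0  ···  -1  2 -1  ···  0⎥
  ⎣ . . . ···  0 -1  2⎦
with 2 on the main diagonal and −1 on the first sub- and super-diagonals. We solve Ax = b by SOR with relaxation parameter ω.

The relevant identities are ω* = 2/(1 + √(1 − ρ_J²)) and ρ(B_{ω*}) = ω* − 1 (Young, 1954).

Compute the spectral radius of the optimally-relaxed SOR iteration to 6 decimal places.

ρ_SOR = 0.950972

With n=124, ρ(Jacobi) = cos(π/125) = 0.999684.
√(1 − cos²(π/125)) = sin(π/125) ≈ 0.0251301.
ω* = 2/(1 + 0.0251301) = 2/1.0251301 = 1.950972.
[ρ_SOR] ω* − 1 = 0.950972.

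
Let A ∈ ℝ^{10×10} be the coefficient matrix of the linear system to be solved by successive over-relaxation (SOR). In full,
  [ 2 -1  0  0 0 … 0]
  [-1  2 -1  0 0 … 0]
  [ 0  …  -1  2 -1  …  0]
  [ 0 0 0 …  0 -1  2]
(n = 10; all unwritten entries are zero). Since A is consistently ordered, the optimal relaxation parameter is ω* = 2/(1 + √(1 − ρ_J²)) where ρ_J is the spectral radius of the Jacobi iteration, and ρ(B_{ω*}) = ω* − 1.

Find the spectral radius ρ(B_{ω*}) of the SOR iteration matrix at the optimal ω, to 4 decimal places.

½·tridiag(1,0,1) at n=10: λ_k = cos(kπ/11); max |λ| at k=1 ⇒ ρ_J = cos(π/11) ≈ 0.9595.
1 − cos²(π/11) = sin²(π/11) ⇒ √(1−ρ_J²) = sin(π/11) = 0.28173.
ω* = 2/(1+0.28173) = 1.5604
ρ(B_{ω*}) = ω*−1 = 0.5604

ρ_SOR = 0.5604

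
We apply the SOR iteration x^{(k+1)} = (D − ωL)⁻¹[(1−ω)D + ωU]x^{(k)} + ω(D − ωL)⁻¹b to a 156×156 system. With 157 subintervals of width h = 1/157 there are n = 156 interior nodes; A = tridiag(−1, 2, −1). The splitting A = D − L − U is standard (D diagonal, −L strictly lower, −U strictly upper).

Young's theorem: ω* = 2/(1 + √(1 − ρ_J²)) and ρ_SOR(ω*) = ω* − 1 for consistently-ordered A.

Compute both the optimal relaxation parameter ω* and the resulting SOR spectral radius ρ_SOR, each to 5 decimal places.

ω* = 1.96077, ρ_SOR = 0.96077

½·tridiag(1,0,1) at n=156: λ_k = cos(kπ/157); max |λ| at k=1 ⇒ ρ_J = cos(π/157) ≈ 0.99980.
√(1 − cos²(π/157)) = sin(π/157) ≈ 0.020009.
ω* = 2/(1+0.020009) = 1.96077
Hence ρ(B_{ω*}) = 1.96077 − 1 = 0.96077.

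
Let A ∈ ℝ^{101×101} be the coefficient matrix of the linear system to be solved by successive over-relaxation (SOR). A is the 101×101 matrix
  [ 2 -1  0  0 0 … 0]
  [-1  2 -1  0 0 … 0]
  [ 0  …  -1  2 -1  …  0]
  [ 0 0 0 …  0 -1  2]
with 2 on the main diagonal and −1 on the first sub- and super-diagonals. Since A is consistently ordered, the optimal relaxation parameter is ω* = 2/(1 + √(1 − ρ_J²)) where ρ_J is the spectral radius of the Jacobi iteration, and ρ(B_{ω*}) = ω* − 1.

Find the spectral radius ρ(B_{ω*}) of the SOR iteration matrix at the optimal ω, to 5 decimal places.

½·tridiag(1,0,1) at n=101: λ_k = cos(kπ/102); max |λ| at k=1 ⇒ ρ_J = cos(π/102) ≈ 0.99953.
√(1−ρ_J²) simplifies to sin(π/102) = 0.030795.
ω* = 2/(1 + 0.030795) = 2/1.030795 = 1.94025.
ρ(B_{ω*}) = ω*−1 = 0.94025

ρ_SOR = 0.94025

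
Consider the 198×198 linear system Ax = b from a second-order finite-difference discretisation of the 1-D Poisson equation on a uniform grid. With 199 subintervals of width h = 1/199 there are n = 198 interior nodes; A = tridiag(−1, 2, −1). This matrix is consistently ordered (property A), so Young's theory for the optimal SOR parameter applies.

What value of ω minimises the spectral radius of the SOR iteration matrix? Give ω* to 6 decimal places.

[ρ_J] n=198: ρ(B_J) = cos(π/(n+1)) = cos(π/199) = 0.999875.
√(1 − cos²(π/199)) = sin(π/199) ≈ 0.0157862.
Young: ω* = 2/(1+√(1−ρ_J²)) = 2/(1+0.0157862) = 2/1.0157862 = 1.968918.
At ω = 1.968918 every |λ(B_ω)| = ω−1, so ρ_SOR = 0.968918.

ω* = 1.968918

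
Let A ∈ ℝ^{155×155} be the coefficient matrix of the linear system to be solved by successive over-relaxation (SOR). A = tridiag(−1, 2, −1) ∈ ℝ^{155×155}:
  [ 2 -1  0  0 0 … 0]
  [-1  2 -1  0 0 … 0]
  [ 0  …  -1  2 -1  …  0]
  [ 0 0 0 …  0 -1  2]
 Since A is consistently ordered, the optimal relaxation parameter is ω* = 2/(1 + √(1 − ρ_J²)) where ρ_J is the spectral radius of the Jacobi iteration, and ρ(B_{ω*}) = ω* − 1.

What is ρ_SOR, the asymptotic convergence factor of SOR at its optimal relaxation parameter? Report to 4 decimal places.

ρ_SOR = 0.9605

n=155: λ(B_J) = 1 − λ(A)/2 = cos(kπ/156); k=1 gives ρ_J = 0.9998.
1 − cos²(π/156) = sin²(π/156) ⇒ √(1−ρ_J²) = sin(π/156) = 0.02014.
Young: ω* = 2/(1+√(1−ρ_J²)) = 2/(1+0.02014) = 2/1.02014 = 1.9605.
At ω = 1.9605 every |λ(B_ω)| = ω−1, so ρ_SOR = 0.9605.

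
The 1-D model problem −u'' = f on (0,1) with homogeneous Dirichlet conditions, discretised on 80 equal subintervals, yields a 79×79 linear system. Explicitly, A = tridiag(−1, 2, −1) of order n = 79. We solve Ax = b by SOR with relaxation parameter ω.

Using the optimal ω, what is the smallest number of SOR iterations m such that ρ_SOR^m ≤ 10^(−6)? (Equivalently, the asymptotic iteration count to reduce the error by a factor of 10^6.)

m = 176

½·tridiag(1,0,1) at n=79: λ_k = cos(kπ/80); max |λ| at k=1 ⇒ ρ_J = cos(π/80) ≈ 0.9992290.
root = sin(π/80) = 0.0392598  (since 1−cos² = sin²).
ω* = 2/(1+0.0392598) = 1.9244466
ρ(B_{ω*}) = ω*−1 = 0.9244466
For 6 digits: m = 6·ln10 / (−ln 0.9244466) = 13.8155/0.07856 = 175.859; round up → m = 176.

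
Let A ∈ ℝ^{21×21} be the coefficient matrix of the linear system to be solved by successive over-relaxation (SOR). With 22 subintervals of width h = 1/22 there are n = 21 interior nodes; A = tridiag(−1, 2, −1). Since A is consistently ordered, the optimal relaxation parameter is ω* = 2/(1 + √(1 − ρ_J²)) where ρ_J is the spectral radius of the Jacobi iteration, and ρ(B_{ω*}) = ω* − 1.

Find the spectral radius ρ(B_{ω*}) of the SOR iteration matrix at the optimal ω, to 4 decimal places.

B_J for the 21×21 system has eigenvalues cos(kπ/22); ρ_J = cos(π/22) = 0.9898.
√(1−ρ_J²) simplifies to sin(π/22) = 0.14231.
ω* = 2 / (1 + 0.14231) = 2 / 1.14231 ≈ 1.7508.
At ω = 1.7508 every |λ(B_ω)| = ω−1, so ρ_SOR = 0.7508.

ρ_SOR = 0.7508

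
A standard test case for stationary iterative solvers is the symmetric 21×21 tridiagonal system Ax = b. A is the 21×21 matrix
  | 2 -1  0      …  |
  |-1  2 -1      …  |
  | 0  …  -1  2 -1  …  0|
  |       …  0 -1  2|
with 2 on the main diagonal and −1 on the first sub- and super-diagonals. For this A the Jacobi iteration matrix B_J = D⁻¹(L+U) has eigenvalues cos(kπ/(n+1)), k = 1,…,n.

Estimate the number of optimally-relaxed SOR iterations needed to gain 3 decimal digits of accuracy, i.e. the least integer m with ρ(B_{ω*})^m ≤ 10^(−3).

ρ_J = max_k |cos(kπ/22)| = cos(π/22) = 0.9898214
1 − cos²(π/22) = sin²(π/22) ⇒ √(1−ρ_J²) = sin(π/22) = 0.1423148.
[ω*] 2 ÷ (1 + 0.1423148) = 2 ÷ 1.1423148 = 1.7508309.
ρ_SOR = ω* − 1 ≈ 0.7508309.
3·ln10 = 6.90776; −ln(0.7508309) = 0.286575; m = ⌈6.90776/0.286575⌉ = ⌈24.105⌉ = 25.

m = 25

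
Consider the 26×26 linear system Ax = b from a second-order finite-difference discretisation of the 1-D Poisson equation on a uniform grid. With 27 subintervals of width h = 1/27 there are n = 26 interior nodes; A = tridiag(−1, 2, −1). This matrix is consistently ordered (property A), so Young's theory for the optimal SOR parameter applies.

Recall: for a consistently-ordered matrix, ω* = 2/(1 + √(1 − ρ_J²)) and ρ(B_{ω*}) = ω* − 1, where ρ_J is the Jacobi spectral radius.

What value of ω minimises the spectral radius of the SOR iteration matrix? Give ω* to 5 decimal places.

ω* = 1.79197

ρ_J = max_k |cos(kπ/27)| = cos(π/27) = 0.99324
√(1 − cos²(π/27)) = sin(π/27) ≈ 0.116093.
Young: ω* = 2/(1+√(1−ρ_J²)) = 2/(1+0.116093) = 2/1.116093 = 1.79197.
ρ_SOR = ω* − 1 ≈ 0.79197.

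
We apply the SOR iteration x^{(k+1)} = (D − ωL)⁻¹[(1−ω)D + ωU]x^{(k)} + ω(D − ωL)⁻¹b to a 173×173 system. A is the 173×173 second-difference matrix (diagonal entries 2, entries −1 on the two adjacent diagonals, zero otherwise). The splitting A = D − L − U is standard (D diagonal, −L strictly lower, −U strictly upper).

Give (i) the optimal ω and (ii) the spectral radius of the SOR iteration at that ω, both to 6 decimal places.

ω* = 1.964532, ρ_SOR = 0.964532

n=173: λ(B_J) = 1 − λ(A)/2 = cos(kπ/174); k=1 gives ρ_J = 0.999837.
√(1−ρ_J²) = |sin(π/174)| = 0.0180541
ω* = 2/(1+0.0180541) = 1.964532
At ω = 1.964532 every |λ(B_ω)| = ω−1, so ρ_SOR = 0.964532.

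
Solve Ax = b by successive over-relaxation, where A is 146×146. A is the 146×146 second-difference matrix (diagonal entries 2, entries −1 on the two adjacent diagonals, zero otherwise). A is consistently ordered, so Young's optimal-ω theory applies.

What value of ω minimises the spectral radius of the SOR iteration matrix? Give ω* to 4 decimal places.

With n=146, ρ(Jacobi) = cos(π/147) = 0.9998.
root = sin(π/147) = 0.02137  (since 1−cos² = sin²).
ω* = 2/(1 + 0.02137) = 2/1.02137 = 1.9582.
ρ_SOR = ω* − 1 = 1.9582 − 1 = 0.9582.

ω* = 1.9582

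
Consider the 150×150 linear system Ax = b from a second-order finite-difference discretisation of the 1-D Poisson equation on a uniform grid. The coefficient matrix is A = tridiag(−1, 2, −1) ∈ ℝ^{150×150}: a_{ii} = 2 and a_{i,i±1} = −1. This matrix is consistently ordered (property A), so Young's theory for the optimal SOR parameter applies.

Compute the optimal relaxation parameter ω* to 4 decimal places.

ω* = 1.9592

spectrum of D⁻¹(L+U) = {cos(kπ/151) : 1≤k≤150}; ρ_J = cos(π/151) = 0.9998.
1 − cos²(π/151) = sin²(π/151) ⇒ √(1−ρ_J²) = sin(π/151) = 0.02080.
Then 2/(1+√(1−ρ_J²)) = 2/(1+0.02080); ω* = 2/1.02080 = 1.9592.
Hence ρ(B_{ω*}) = 1.9592 − 1 = 0.9592.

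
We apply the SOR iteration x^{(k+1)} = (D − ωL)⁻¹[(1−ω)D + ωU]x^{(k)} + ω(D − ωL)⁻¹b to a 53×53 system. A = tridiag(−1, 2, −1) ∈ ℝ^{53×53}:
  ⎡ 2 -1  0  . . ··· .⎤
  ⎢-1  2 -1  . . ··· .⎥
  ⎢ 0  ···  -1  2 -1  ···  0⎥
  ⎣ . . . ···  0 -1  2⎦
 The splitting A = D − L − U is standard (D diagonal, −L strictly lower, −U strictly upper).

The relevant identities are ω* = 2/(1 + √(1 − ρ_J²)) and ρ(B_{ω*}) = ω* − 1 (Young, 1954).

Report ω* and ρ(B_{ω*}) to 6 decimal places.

ω* = 1.890100, ρ_SOR = 0.890100

ρ_J = max_k |cos(kπ/54)| = cos(π/54) = 0.998308
√(1 − cos²(π/54)) = sin(π/54) ≈ 0.0581448.
ω* = 2 / (1 + 0.0581448) = 2 / 1.0581448 ≈ 1.890100.
ρ(B_{ω*}) = ω*−1 = 0.890100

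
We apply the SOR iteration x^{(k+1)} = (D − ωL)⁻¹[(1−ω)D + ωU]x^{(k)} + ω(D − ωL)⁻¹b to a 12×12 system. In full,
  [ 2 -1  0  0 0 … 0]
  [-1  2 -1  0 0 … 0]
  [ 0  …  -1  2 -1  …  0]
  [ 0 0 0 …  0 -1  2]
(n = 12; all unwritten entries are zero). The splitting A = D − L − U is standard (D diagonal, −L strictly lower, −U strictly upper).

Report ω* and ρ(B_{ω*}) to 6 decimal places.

ω* = 1.613794, ρ_SOR = 0.613794

B_J for the 12×12 system has eigenvalues cos(kπ/13); ρ_J = cos(π/13) = 0.970942.
√(1−ρ_J²) simplifies to sin(π/13) = 0.2393157.
Then 2/(1+√(1−ρ_J²)) = 2/(1+0.2393157); ω* = 2/1.2393157 = 1.613794.
Hence ρ(B_{ω*}) = 1.613794 − 1 = 0.613794.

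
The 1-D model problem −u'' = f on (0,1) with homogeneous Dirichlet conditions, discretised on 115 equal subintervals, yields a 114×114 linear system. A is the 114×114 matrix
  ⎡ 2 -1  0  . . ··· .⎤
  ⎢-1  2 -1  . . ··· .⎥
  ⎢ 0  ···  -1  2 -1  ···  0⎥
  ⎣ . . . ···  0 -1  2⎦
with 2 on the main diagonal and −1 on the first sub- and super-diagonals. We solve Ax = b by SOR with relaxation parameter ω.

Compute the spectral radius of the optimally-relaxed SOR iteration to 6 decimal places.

ρ_SOR = 0.946823

B_J for the 114×114 system has eigenvalues cos(kπ/115); ρ_J = cos(π/115) = 0.999627.
root = sin(π/115) = 0.0273148  (since 1−cos² = sin²).
ω* = 2/(1+0.0273148) = 1.946823
ρ_SOR = ω* − 1 = 1.946823 − 1 = 0.946823.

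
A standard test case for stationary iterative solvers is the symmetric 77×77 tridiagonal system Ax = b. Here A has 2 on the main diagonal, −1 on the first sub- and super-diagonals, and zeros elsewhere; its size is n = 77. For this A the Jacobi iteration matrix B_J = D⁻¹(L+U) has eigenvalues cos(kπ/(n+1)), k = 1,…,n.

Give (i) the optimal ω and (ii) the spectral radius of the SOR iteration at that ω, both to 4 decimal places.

ω* = 1.9226, ρ_SOR = 0.9226

[ρ_J] n=77: ρ(B_J) = cos(π/(n+1)) = cos(π/78) = 0.9992.
1 − cos²(π/78) = sin²(π/78) ⇒ √(1−ρ_J²) = sin(π/78) = 0.04027.
[ω*] 2 ÷ (1 + 0.04027) = 2 ÷ 1.04027 = 1.9226.
and ρ(B_{ω*}) = 1.9226 − 1 = 0.9226.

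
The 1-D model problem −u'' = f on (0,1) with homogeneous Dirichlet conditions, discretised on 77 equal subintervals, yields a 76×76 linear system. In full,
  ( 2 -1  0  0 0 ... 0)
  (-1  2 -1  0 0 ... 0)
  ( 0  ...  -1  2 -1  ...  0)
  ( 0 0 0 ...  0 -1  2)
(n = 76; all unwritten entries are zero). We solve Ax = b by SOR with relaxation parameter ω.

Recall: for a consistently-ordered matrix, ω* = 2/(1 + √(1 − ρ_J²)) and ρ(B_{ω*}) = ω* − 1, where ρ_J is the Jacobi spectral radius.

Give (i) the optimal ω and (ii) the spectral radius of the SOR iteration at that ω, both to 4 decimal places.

ω* = 1.9216, ρ_SOR = 0.9216

B_J for the 76×76 system has eigenvalues cos(kπ/77); ρ_J = cos(π/77) = 0.9992.
√(1−ρ_J²) = |sin(π/77)| = 0.04079
So ω* = 2/1.04079 = 1.9216 (Young).
At ω = 1.9216 every |λ(B_ω)| = ω−1, so ρ_SOR = 0.9216.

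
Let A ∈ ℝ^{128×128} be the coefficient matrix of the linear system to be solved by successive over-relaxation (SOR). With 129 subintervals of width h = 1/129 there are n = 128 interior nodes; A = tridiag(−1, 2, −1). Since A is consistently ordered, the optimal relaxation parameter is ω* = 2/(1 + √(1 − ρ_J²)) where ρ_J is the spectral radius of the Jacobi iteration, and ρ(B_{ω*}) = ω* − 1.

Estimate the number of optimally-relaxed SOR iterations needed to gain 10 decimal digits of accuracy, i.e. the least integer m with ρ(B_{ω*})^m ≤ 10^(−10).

ρ_J = max_k |cos(kπ/129)| = cos(π/129) = 0.9997035
√(1−ρ_J²) = |sin(π/129)| = 0.0243510
[ω*] 2 ÷ (1 + 0.0243510) = 2 ÷ 1.0243510 = 1.9524558.
and ρ(B_{ω*}) = 1.9524558 − 1 = 0.9524558.
10·ln10 = 23.0259; −ln(0.9524558) = 0.0487116; m = ⌈23.0259/0.0487116⌉ = ⌈472.698⌉ = 473.

m = 473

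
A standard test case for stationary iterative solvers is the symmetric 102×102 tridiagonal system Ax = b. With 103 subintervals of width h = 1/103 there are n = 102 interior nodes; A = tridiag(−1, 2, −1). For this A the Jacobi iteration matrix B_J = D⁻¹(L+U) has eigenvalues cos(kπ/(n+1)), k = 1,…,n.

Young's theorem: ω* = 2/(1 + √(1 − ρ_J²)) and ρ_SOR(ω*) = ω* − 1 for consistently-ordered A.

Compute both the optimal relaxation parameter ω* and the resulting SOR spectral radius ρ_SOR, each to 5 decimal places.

ω* = 1.94081, ρ_SOR = 0.94081

[ρ_J] n=102: ρ(B_J) = cos(π/(n+1)) = cos(π/103) = 0.99953.
√(1−ρ_J²) simplifies to sin(π/103) = 0.030496.
ω* = 2/(1+0.030496) = 1.94081
Hence ρ(B_{ω*}) = 1.94081 − 1 = 0.94081.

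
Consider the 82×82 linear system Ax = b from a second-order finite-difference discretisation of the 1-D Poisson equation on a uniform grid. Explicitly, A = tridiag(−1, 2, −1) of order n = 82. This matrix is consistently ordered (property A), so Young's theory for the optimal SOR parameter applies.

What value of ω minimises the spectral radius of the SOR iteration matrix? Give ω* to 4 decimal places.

ω* = 1.9271

[ρ_J] n=82: ρ(B_J) = cos(π/(n+1)) = cos(π/83) = 0.9993.
√(1−ρ_J²) = |sin(π/83)| = 0.03784
Then 2/(1+√(1−ρ_J²)) = 2/(1+0.03784); ω* = 2/1.03784 = 1.9271.
At ω = 1.9271 every |λ(B_ω)| = ω−1, so ρ_SOR = 0.9271.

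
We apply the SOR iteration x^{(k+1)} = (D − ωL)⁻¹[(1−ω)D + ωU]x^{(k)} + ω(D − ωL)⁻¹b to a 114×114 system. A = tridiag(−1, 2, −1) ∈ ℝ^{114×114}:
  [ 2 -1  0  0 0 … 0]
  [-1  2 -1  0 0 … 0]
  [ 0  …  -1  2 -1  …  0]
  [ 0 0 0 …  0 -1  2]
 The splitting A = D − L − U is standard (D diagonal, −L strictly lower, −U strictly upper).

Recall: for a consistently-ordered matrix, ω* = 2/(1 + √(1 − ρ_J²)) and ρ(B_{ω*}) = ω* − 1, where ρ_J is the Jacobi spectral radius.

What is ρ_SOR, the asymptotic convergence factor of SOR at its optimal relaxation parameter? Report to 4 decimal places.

[ρ_J] n=114: ρ(B_J) = cos(π/(n+1)) = cos(π/115) = 0.9996.
√(1−ρ_J²) = |sin(π/115)| = 0.02731
So ω* = 2/1.02731 = 1.9468 (Young).
ρ_SOR = ω* − 1 = 1.9468 − 1 = 0.9468.

ρ_SOR = 0.9468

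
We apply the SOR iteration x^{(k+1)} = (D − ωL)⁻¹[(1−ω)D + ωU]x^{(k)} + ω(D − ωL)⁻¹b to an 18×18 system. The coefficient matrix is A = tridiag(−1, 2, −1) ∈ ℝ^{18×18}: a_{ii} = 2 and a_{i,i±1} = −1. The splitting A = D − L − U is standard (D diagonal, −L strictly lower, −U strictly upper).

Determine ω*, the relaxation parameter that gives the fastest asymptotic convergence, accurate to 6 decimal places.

ω* = 1.717336

spectrum of D⁻¹(L+U) = {cos(kπ/19) : 1≤k≤18}; ρ_J = cos(π/19) = 0.986361.
1 − cos²(π/19) = sin²(π/19) ⇒ √(1−ρ_J²) = sin(π/19) = 0.1645946.
ω* = 2 / (1 + 0.1645946) = 2 / 1.1645946 ≈ 1.717336.
ρ(B_{ω*}) = ω*−1 = 0.717336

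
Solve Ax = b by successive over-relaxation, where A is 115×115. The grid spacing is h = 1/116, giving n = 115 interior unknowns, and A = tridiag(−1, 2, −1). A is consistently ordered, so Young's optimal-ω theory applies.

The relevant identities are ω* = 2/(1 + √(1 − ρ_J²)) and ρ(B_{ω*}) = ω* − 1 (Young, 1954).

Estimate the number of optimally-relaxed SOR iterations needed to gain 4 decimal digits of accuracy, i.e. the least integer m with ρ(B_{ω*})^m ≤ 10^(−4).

m = 171

spectrum of D⁻¹(L+U) = {cos(kπ/116) : 1≤k≤115}; ρ_J = cos(π/116) = 0.9996333.
√(1−ρ_J²) = |sin(π/116)| = 0.0270794
Then 2/(1+√(1−ρ_J²)) = 2/(1+0.0270794); ω* = 2/1.0270794 = 1.9472691.
[ρ_SOR] ω* − 1 = 0.9472691.
Need (0.9472691)^m ≤ 10^(−4): m ≥ 4·ln10/|ln 0.9472691| = 9.21034/0.0541721 = 170.020 ⇒ m = 171.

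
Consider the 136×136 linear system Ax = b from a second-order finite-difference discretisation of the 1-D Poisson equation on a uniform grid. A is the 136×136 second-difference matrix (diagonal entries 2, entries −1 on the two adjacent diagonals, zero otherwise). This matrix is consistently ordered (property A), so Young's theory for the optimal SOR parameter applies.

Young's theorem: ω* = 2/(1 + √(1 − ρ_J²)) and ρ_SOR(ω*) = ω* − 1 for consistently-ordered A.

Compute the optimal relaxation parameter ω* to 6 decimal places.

ω* = 1.955169

B_J for the 136×136 system has eigenvalues cos(kπ/137); ρ_J = cos(π/137) = 0.999737.
1 − cos²(π/137) = sin²(π/137) ⇒ √(1−ρ_J²) = sin(π/137) = 0.0229293.
ω* = 2/(1 + 0.0229293) = 2/1.0229293 = 1.955169.
ρ(B_{ω*}) = ω*−1 = 0.955169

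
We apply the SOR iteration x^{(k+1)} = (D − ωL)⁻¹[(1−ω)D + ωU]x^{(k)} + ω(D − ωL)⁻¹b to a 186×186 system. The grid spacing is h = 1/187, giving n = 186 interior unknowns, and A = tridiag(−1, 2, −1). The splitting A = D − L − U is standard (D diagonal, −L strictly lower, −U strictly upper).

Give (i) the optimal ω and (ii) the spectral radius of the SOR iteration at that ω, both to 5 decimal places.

B_J for the 186×186 system has eigenvalues cos(kπ/187); ρ_J = cos(π/187) = 0.99986.
√(1 − cos²(π/187)) = sin(π/187) ≈ 0.016799.
Then 2/(1+√(1−ρ_J²)) = 2/(1+0.016799); ω* = 2/1.016799 = 1.96696.
ρ(B_{ω*}) = ω*−1 = 0.96696

ω* = 1.96696, ρ_SOR = 0.96696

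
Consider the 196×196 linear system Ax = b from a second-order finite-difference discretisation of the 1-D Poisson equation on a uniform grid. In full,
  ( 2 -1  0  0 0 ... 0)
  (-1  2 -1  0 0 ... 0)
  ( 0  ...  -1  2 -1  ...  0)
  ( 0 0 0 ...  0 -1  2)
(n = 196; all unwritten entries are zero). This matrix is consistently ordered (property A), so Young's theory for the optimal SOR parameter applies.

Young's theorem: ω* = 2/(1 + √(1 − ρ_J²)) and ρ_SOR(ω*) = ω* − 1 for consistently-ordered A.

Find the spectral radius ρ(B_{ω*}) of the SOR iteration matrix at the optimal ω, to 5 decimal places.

ρ_SOR = 0.96861

½·tridiag(1,0,1) at n=196: λ_k = cos(kπ/197); max |λ| at k=1 ⇒ ρ_J = cos(π/197) ≈ 0.99987.
1 − cos²(π/197) = sin²(π/197) ⇒ √(1−ρ_J²) = sin(π/197) = 0.015946.
So ω* = 2/1.015946 = 1.96861 (Young).
[ρ_SOR] ω* − 1 = 0.96861.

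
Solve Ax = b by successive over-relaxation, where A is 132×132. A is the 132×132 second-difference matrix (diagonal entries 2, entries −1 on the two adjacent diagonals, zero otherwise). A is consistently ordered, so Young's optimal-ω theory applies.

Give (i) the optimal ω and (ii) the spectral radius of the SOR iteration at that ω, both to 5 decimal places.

spectrum of D⁻¹(L+U) = {cos(kπ/133) : 1≤k≤132}; ρ_J = cos(π/133) = 0.99972.
root = sin(π/133) = 0.023619  (since 1−cos² = sin²).
Then 2/(1+√(1−ρ_J²)) = 2/(1+0.023619); ω* = 2/1.023619 = 1.95385.
ρ_SOR = ω* − 1 ≈ 0.95385.

ω* = 1.95385, ρ_SOR = 0.95385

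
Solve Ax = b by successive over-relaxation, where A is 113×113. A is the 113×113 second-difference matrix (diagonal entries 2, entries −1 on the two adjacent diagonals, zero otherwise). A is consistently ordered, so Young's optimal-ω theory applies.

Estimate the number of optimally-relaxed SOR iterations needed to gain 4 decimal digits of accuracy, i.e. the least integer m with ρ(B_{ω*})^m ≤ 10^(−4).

½·tridiag(1,0,1) at n=113: λ_k = cos(kπ/114); max |λ| at k=1 ⇒ ρ_J = cos(π/114) ≈ 0.9996203.
√(1−ρ_J²) = |sin(π/114)| = 0.0275543
Then 2/(1+√(1−ρ_J²)) = 2/(1+0.0275543); ω* = 2/1.0275543 = 1.9463692.
[ρ_SOR] ω* − 1 = 0.9463692.
For 4 digits: m = 4·ln10 / (−ln 0.9463692) = 9.21034/0.0551225 = 167.089; round up → m = 168.

m = 168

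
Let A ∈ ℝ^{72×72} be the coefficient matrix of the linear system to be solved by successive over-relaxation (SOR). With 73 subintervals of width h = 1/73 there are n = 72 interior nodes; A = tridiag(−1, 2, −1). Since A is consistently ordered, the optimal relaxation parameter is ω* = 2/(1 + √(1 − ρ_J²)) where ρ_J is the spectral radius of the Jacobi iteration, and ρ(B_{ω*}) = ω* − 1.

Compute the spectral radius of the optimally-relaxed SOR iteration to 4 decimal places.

ρ_SOR = 0.9175

½·tridiag(1,0,1) at n=72: λ_k = cos(kπ/73); max |λ| at k=1 ⇒ ρ_J = cos(π/73) ≈ 0.9991.
1 − cos²(π/73) = sin²(π/73) ⇒ √(1−ρ_J²) = sin(π/73) = 0.04302.
ω* = 2 / (1 + 0.04302) = 2 / 1.04302 ≈ 1.9175.
[ρ_SOR] ω* − 1 = 0.9175.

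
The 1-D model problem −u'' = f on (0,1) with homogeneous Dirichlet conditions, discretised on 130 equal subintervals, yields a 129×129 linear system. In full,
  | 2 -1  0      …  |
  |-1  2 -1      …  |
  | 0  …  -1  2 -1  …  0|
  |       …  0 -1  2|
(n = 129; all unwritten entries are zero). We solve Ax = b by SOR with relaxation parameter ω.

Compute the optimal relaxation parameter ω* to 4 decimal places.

ω* = 1.9528

½·tridiag(1,0,1) at n=129: λ_k = cos(kπ/130); max |λ| at k=1 ⇒ ρ_J = cos(π/130) ≈ 0.9997.
√(1−ρ_J²) simplifies to sin(π/130) = 0.02416.
Then 2/(1+√(1−ρ_J²)) = 2/(1+0.02416); ω* = 2/1.02416 = 1.9528.
ρ_SOR = ω* − 1 = 1.9528 − 1 = 0.9528.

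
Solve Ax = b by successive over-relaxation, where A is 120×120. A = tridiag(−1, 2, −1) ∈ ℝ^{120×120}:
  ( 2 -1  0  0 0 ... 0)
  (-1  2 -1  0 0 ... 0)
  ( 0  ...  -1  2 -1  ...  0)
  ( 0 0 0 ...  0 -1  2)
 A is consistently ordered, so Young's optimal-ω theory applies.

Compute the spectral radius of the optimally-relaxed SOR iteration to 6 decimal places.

ρ_J = max_k |cos(kπ/121)| = cos(π/121) = 0.999663
√(1−ρ_J²) simplifies to sin(π/121) = 0.0259607.
So ω* = 2/1.0259607 = 1.949392 (Young).
ρ(B_{ω*}) = ω*−1 = 0.949392

ρ_SOR = 0.949392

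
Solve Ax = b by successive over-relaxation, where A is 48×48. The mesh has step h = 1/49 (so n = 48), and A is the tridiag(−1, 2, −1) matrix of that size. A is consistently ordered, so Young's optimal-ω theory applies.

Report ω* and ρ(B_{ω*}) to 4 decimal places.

spectrum of D⁻¹(L+U) = {cos(kπ/49) : 1≤k≤48}; ρ_J = cos(π/49) = 0.9979.
√(1−ρ_J²) = |sin(π/49)| = 0.06407
Young: ω* = 2/(1+√(1−ρ_J²)) = 2/(1+0.06407) = 2/1.06407 = 1.8796.
and ρ(B_{ω*}) = 1.8796 − 1 = 0.8796.

ω* = 1.8796, ρ_SOR = 0.8796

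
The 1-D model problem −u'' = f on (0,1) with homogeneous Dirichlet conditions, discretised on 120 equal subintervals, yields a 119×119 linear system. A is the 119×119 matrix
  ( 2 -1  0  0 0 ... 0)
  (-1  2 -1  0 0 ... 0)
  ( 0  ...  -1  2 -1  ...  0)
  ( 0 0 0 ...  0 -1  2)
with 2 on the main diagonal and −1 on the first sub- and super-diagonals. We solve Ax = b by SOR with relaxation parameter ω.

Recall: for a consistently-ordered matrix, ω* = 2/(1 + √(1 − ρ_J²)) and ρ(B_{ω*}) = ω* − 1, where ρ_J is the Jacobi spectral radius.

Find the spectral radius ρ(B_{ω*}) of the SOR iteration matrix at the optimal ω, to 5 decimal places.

B_J for the 119×119 system has eigenvalues cos(kπ/120); ρ_J = cos(π/120) = 0.99966.
√(1−ρ_J²) = |sin(π/120)| = 0.026177
ω* = 2 / (1 + 0.026177) = 2 / 1.026177 ≈ 1.94898.
Hence ρ(B_{ω*}) = 1.94898 − 1 = 0.94898.

ρ_SOR = 0.94898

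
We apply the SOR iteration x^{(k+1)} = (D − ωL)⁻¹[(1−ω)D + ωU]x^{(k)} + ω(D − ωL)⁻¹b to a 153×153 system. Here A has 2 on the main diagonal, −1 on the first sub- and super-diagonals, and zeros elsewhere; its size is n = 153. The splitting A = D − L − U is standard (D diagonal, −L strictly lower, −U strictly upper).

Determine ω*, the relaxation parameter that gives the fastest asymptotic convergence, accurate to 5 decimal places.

ω* = 1.96002

n=153: λ(B_J) = 1 − λ(A)/2 = cos(kπ/154); k=1 gives ρ_J = 0.99979.
1 − cos²(π/154) = sin²(π/154) ⇒ √(1−ρ_J²) = sin(π/154) = 0.020399.
Young: ω* = 2/(1+√(1−ρ_J²)) = 2/(1+0.020399) = 2/1.020399 = 1.96002.
and ρ(B_{ω*}) = 1.96002 − 1 = 0.96002.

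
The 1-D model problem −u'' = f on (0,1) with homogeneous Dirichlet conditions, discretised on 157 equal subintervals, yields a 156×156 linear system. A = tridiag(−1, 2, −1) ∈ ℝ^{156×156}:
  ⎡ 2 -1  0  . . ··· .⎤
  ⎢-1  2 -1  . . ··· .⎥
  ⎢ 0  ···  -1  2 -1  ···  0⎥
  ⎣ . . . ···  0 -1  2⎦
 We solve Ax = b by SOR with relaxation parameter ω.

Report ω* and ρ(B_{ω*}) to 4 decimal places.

ω* = 1.9608, ρ_SOR = 0.9608

B_J for the 156×156 system has eigenvalues cos(kπ/157); ρ_J = cos(π/157) = 0.9998.
√(1 − cos²(π/157)) = sin(π/157) ≈ 0.02001.
[ω*] 2 ÷ (1 + 0.02001) = 2 ÷ 1.02001 = 1.9608.
ρ_SOR = ω* − 1 ≈ 0.9608.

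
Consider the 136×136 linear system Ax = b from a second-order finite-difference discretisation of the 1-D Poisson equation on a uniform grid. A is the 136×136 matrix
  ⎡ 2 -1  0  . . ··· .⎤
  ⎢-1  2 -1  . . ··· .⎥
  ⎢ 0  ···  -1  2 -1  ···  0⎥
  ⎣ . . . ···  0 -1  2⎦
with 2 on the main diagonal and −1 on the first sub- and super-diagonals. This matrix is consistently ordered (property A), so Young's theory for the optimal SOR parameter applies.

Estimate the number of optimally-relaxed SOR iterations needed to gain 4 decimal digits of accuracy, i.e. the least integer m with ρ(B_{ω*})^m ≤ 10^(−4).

m = 201

spectrum of D⁻¹(L+U) = {cos(kπ/137) : 1≤k≤136}; ρ_J = cos(π/137) = 0.9997371.
√(1 − cos²(π/137)) = sin(π/137) ≈ 0.0229293.
ω* = 2 / (1 + 0.0229293) = 2 / 1.0229293 ≈ 1.9551693.
[ρ_SOR] ω* − 1 = 0.9551693.
ρ_SOR^m ≤ 10^(−4) ⇔ m ≥ 4·ln10/(−ln 0.9551693) = 9.21034/0.0458667 = 200.807; m = ⌈200.807⌉ = 201.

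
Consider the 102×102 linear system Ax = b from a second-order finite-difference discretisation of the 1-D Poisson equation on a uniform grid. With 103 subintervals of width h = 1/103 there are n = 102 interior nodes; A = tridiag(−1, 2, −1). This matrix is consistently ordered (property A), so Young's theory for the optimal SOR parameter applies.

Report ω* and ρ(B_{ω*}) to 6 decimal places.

ω* = 1.940813, ρ_SOR = 0.940813

n=102: λ(B_J) = 1 − λ(A)/2 = cos(kπ/103); k=1 gives ρ_J = 0.999535.
root = sin(π/103) = 0.0304962  (since 1−cos² = sin²).
Young: ω* = 2/(1+√(1−ρ_J²)) = 2/(1+0.0304962) = 2/1.0304962 = 1.940813.
ρ_SOR = ω* − 1 ≈ 0.940813.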